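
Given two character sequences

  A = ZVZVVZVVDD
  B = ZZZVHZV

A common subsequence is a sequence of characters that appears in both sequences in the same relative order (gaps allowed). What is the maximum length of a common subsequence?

5

Taking Z at A[1]=B[2] → Z at A[3]=B[3] → V at A[4]=B[4] → Z at A[6]=B[6] → V at A[8]=B[7] gives a common subsequence of length 5. Since dp[10][7] = 5, nothing longer is possible.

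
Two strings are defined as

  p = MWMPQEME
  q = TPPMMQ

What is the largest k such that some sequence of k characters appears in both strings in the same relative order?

3

Pick M (p #1, q #4) → M (p #3, q #5) → Q (p #5, q #6); all 3 characters appear in both, in order. The LCS DP gives dp[8][6] = 3, so this is optimal.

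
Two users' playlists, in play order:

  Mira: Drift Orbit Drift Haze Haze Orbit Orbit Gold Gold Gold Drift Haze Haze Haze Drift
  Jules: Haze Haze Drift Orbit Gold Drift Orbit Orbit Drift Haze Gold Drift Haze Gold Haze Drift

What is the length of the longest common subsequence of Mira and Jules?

10

Pick Drift at Mira[1]=Jules[3], then Orbit at Mira[2]=Jules[4], then Drift at Mira[3]=Jules[6], then Orbit at Mira[6]=Jules[7], then Orbit at Mira[7]=Jules[8], then Gold at Mira[10]=Jules[11], then Drift at Mira[11]=Jules[12], then Haze at Mira[12]=Jules[13], then Haze at Mira[14]=Jules[15], then Drift at Mira[15]=Jules[16]; all 10 songs appear in both, in order. dp[15][16] = 10 confirms this is the maximum.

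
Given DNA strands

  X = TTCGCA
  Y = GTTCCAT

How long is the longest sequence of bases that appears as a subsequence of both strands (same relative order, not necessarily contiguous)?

5

Let dp[i][j] be the LCS length of the first i bases of X and the first j bases of Y. dp[i][j] = dp[i-1][j-1]+1 when the i-th and j-th bases match, else max(dp[i-1][j], dp[i][j-1]).
    ·  G  T  T  C  C  A  T
 ·  0  0  0  0  0  0  0  0
 T  0  0  1  1  1  1  1  1
 T  0  0  1  2  2  2  2  2
 C  0  0  1  2  3  3  3  3
 G  0  1  1  2  3  3  3  3
 C  0  1  1  2  3  4  4  4
 A  0  1  1  2  3  4  5  5
dp[6][7] = 5. One LCS (by backtracking along matches): TTCCA.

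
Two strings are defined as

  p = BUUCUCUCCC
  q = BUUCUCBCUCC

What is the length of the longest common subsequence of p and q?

One common subsequence of length 9: B (p #1, q #1) → U (p #2, q #2) → U (p #3, q #3) → C (p #4, q #4) → U (p #5, q #5) → C (p #6, q #8) → U (p #7, q #9) → C (p #9, q #10) → C (p #10, q #11). dp[10][11] = 9 confirms this is the maximum.

9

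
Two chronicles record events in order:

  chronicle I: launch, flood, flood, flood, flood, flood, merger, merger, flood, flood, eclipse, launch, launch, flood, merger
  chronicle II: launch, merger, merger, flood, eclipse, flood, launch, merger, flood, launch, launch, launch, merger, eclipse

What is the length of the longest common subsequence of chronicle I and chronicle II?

Taking launch at chronicle I[1]=chronicle II[1]; then flood at chronicle I[2]=chronicle II[4]; then flood at chronicle I[3]=chronicle II[6]; then merger at chronicle I[8]=chronicle II[8]; then flood at chronicle I[9]=chronicle II[9]; then launch at chronicle I[12]=chronicle II[11]; then launch at chronicle I[13]=chronicle II[12]; then merger at chronicle I[15]=chronicle II[13] gives a common subsequence of length 8. Since dp[15][14] = 8, nothing longer is possible.

8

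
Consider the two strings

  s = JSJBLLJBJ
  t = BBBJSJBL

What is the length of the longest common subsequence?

Let dp[i][j] be the LCS length of the first i characters of s and the first j characters of t. dp[i][j] = dp[i-1][j-1]+1 when the i-th and j-th characters match, else max(dp[i-1][j], dp[i][j-1]).
    ·  B  B  B  J  S  J  B  L
 ·  0  0  0  0  0  0  0  0  0
 J  0  0  0  0  1  1  1  1  1
 S  0  0  0  0  1  2  2  2  2
 J  0  0  0  0  1  2  3  3  3
 B  0  1  1  1  1  2  3  4  4
 L  0  1  1  1  1  2  3  4  5
 L  0  1  1  1  1  2  3  4  5
 J  0  1  1  1  2  2  3  4  5
 B  0  1  2  2  2  2  3  4  5
 J  0  1  2  2  3  3  3  4  5
dp[9][8] = 5. One LCS (by backtracking along matches): JSJBL.

5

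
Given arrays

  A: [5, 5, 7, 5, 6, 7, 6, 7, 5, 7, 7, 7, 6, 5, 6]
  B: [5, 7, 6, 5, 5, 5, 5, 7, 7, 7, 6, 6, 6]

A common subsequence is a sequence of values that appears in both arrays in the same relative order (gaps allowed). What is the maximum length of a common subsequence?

Taking 5 [1,4], then 5 [2,5], then 5 [4,6], then 5 [9,7], then 7 [10,8], then 7 [11,9], then 7 [12,10], then 6 [13,12], then 6 [15,13] gives a common subsequence of length 9. Since dp[15][13] = 9, nothing longer is possible.

9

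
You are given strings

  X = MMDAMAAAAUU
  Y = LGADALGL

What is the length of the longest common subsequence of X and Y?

2

One common subsequence of length 2: D (X #3, Y #4), then A (X #4, Y #5). Since dp[11][8] = 2, nothing longer is possible.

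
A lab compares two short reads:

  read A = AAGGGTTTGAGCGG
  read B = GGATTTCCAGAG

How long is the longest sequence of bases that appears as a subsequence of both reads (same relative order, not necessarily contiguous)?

One common subsequence of length 8: G at read A[3]=read B[1] → G at read A[4]=read B[2] → T at read A[6]=read B[4] → T at read A[7]=read B[5] → T at read A[8]=read B[6] → G at read A[9]=read B[10] → A at read A[10]=read B[11] → G at read A[14]=read B[12]. Since dp[14][12] = 8, nothing longer is possible.

8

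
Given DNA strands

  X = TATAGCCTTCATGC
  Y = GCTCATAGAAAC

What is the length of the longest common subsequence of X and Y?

8

Taking G (X #5, Y #1), then C (X #7, Y #2), then T (X #9, Y #3), then C (X #10, Y #4), then A (X #11, Y #5), then T (X #12, Y #6), then G (X #13, Y #8), then C (X #14, Y #12) gives a common subsequence of length 8, and the DP table's final entry dp[14][12] is also 8, so no common subsequence is longer.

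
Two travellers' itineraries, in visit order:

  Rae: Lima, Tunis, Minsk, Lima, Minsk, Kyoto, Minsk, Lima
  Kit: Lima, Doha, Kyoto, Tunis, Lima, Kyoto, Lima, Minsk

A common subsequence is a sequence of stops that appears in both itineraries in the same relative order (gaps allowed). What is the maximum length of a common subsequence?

5

Match Lima (Rae #1, Kit #1); then Tunis (Rae #2, Kit #4); then Lima (Rae #4, Kit #5); then Kyoto (Rae #6, Kit #6); then Minsk (Rae #7, Kit #8) — 5 stops in the same relative order in both. The LCS DP gives dp[8][8] = 5, so this is optimal.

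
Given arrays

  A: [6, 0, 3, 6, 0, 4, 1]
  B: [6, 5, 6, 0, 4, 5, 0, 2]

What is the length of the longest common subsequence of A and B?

One common subsequence of length 4: 6 at A[1]=B[1]; then 6 at A[4]=B[3]; then 0 at A[5]=B[4]; then 4 at A[6]=B[5]. dp[7][8] = 4 confirms this is the maximum.

4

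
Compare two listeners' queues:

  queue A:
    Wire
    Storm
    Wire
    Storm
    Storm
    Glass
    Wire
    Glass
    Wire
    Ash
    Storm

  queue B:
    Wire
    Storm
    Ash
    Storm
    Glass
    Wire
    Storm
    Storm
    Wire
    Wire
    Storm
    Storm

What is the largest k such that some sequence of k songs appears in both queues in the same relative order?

8

Pick Wire [1,1], then Storm [2,4], then Wire [3,6], then Storm [4,7], then Storm [5,8], then Wire [7,9], then Wire [9,10], then Storm [11,12]; all 8 songs appear in both, in order. Since dp[11][12] = 8, nothing longer is possible.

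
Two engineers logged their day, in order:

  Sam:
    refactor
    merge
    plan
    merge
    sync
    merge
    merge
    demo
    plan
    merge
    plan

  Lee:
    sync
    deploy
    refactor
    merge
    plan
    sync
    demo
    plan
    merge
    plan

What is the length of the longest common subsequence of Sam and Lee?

Taking refactor (Sam #1, Lee #3); then merge (Sam #2, Lee #4); then plan (Sam #3, Lee #5); then sync (Sam #5, Lee #6); then demo (Sam #8, Lee #7); then plan (Sam #9, Lee #8); then merge (Sam #10, Lee #9); then plan (Sam #11, Lee #10) gives a common subsequence of length 8. dp[11][10] = 8 confirms this is the maximum.

8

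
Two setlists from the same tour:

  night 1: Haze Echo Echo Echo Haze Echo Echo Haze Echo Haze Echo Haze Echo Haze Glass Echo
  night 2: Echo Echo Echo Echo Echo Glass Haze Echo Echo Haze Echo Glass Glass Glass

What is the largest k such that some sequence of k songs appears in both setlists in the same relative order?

Taking Echo at night 1[2]=night 2[1], then Echo at night 1[3]=night 2[2], then Echo at night 1[4]=night 2[3], then Echo at night 1[6]=night 2[4], then Echo at night 1[7]=night 2[5], then Haze at night 1[8]=night 2[7], then Echo at night 1[9]=night 2[8], then Echo at night 1[11]=night 2[9], then Haze at night 1[12]=night 2[10], then Echo at night 1[13]=night 2[11], then Glass at night 1[15]=night 2[14] gives a common subsequence of length 11. Since dp[16][14] = 11, nothing longer is possible.

11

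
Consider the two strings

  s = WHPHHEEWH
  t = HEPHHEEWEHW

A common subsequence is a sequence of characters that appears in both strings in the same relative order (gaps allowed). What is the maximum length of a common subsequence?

Pick H at s[2]=t[1] → P at s[3]=t[3] → H at s[4]=t[4] → H at s[5]=t[5] → E at s[6]=t[6] → E at s[7]=t[7] → W at s[8]=t[8] → H at s[9]=t[10]; all 8 characters appear in both, in order. Since dp[9][11] = 8, nothing longer is possible.

8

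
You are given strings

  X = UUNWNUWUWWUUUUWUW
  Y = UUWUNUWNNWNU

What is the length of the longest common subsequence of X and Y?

8

Match U [1,1]; then U [2,2]; then W [4,3]; then N [5,5]; then U [6,6]; then W [7,7]; then W [9,10]; then U [16,12] — 8 characters in the same relative order in both. dp[17][12] = 8 confirms this is the maximum.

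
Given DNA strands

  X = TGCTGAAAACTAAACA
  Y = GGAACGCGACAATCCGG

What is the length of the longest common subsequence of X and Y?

Match G at X[2]=Y[1] → G at X[5]=Y[2] → A at X[6]=Y[3] → A at X[7]=Y[4] → A at X[9]=Y[9] → C at X[10]=Y[10] → A at X[12]=Y[11] → A at X[13]=Y[12] → C at X[15]=Y[15] — 9 bases in the same relative order in both. dp[16][17] = 9 confirms this is the maximum.

9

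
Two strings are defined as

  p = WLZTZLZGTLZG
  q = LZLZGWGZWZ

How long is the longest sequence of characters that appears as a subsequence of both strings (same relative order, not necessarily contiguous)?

Pick L (p #2, q #1); then Z (p #5, q #2); then L (p #6, q #3); then Z (p #7, q #4); then G (p #8, q #7); then Z (p #11, q #10); all 6 characters appear in both, in order. dp[12][10] = 6 confirms this is the maximum.

6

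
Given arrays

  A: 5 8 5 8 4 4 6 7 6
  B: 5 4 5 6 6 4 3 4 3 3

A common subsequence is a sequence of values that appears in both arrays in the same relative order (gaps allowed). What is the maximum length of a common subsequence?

Taking 5 at A[1]=B[1]; then 5 at A[3]=B[3]; then 4 at A[5]=B[6]; then 4 at A[6]=B[8] gives a common subsequence of length 4. dp[9][10] = 4 confirms this is the maximum.

4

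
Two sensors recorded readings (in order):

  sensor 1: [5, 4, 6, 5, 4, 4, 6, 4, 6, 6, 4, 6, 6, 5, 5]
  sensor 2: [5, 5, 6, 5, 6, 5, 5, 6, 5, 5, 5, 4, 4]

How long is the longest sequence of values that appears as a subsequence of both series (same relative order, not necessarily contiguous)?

Match 5 [1,2] → 6 [3,3] → 5 [4,4] → 6 [7,5] → 6 [9,8] → 5 [14,10] → 5 [15,11] — 7 values in the same relative order in both. Since dp[15][13] = 7, nothing longer is possible.

7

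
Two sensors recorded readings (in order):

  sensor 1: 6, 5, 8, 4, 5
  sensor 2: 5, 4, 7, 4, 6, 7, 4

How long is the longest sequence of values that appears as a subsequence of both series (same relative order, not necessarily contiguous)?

2

Pick 6 [1,5], 4 [4,7]; all 2 values appear in both, in order, and the DP table's final entry dp[5][7] is also 2, so no common subsequence is longer.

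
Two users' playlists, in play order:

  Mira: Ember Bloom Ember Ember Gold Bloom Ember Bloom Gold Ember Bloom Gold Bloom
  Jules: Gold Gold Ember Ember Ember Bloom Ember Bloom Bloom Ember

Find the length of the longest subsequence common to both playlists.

7

Match Ember (Mira #1, Jules #3) → Ember (Mira #3, Jules #4) → Ember (Mira #4, Jules #5) → Bloom (Mira #6, Jules #6) → Ember (Mira #7, Jules #7) → Bloom (Mira #8, Jules #9) → Ember (Mira #10, Jules #10) — 7 songs in the same relative order in both. Since dp[13][10] = 7, nothing longer is possible.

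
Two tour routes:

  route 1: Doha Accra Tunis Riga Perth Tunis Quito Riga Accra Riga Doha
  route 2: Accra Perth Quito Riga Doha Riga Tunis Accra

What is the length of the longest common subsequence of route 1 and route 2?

One common subsequence of length 5: Accra [2,1], Perth [5,2], Quito [7,3], Riga [8,6], Accra [9,8], and the DP table's final entry dp[11][8] is also 5, so no common subsequence is longer.

5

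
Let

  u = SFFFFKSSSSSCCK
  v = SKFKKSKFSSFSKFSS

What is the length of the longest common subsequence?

Match S at u[1]=v[1]; then F at u[2]=v[3]; then F at u[5]=v[8]; then S at u[7]=v[9]; then S at u[8]=v[10]; then S at u[9]=v[12]; then S at u[10]=v[15]; then S at u[11]=v[16] — 8 characters in the same relative order in both. The LCS DP gives dp[14][16] = 8, so this is optimal.

8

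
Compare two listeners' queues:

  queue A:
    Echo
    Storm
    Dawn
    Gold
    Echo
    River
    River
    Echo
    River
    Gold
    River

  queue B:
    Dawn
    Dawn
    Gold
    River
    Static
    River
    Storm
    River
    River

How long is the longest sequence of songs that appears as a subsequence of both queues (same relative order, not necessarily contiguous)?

Pick Dawn at queue A[3]=queue B[2], then Gold at queue A[4]=queue B[3], then River at queue A[6]=queue B[4], then River at queue A[7]=queue B[6], then River at queue A[9]=queue B[8], then River at queue A[11]=queue B[9]; all 6 songs appear in both, in order. Since dp[11][9] = 6, nothing longer is possible.

6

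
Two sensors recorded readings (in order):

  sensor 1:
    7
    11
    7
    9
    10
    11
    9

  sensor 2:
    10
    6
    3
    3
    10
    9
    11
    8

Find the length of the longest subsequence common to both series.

Let dp[i][j] be the LCS length of the first i values of sensor 1 and the first j values of sensor 2. dp[i][j] = dp[i-1][j-1]+1 when the i-th and j-th values match, else max(dp[i-1][j], dp[i][j-1]).
    · 10  6  3  3 10  9 11  8
 ·  0  0  0  0  0  0  0  0  0
 7  0  0  0  0  0  0  0  0  0
11  0  0  0  0  0  0  0  1  1
 7  0  0  0  0  0  0  0  1  1
 9  0  0  0  0  0  0  1  1  1
10  0  1  1  1  1  1  1  1  1
11  0  1  1  1  1  1  1  2  2
 9  0  1  1  1  1  1  2  2  2
dp[7][8] = 2. One LCS (by backtracking along matches): 9, 11.

2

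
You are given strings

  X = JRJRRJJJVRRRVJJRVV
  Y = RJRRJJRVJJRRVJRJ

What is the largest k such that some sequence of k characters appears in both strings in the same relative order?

One common subsequence of length 12: R at X[2]=Y[1], J at X[3]=Y[2], R at X[4]=Y[3], R at X[5]=Y[4], J at X[6]=Y[6], J at X[7]=Y[9], J at X[8]=Y[10], R at X[11]=Y[11], R at X[12]=Y[12], V at X[13]=Y[13], J at X[14]=Y[14], J at X[15]=Y[16]. The LCS DP gives dp[18][16] = 12, so this is optimal.

12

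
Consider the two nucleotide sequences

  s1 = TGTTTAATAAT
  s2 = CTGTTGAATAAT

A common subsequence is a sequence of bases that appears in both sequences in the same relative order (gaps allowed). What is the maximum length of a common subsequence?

10

Let dp[i][j] be the LCS length of the first i bases of s1 and the first j bases of s2. dp[i][j] = dp[i-1][j-1]+1 when the i-th and j-th bases match, else max(dp[i-1][j], dp[i][j-1]).
    ·  C  T  G  T  T  G  A  A  T  A  A  T
 ·  0  0  0  0  0  0  0  0  0  0  0  0  0
 T  0  0  1  1  1  1  1  1  1  1  1  1  1
 G  0  0  1  2  2  2  2  2  2  2  2  2  2
 T  0  0  1  2  3  3  3  3  3  3  3  3  3
 T  0  0  1  2  3  4  4  4  4  4  4  4  4
 T  0  0  1  2  3  4  4  4  4  5  5  5  5
 A  0  0  1  2  3  4  4  5  5  5  6  6  6
 A  0  0  1  2  3  4  4  5  6  6  6  7  7
 T  0  0  1  2  3  4  4  5  6  7  7  7  8
 A  0  0  1  2  3  4  4  5  6  7  8  8  8
 A  0  0  1  2  3  4  4  5  6  7  8  9  9
 T  0  0  1  2  3  4  4  5  6  7  8  9 10
dp[11][12] = 10. One LCS (by backtracking along matches): TGTTAATAAT.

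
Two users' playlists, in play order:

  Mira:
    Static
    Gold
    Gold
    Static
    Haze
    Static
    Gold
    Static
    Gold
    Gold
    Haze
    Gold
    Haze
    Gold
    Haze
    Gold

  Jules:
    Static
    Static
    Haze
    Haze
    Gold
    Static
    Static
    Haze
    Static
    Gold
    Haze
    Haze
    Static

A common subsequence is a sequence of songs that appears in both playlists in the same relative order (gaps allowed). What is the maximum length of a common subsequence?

Taking Static [1,1] → Static [4,2] → Haze [5,4] → Static [6,6] → Static [8,7] → Haze [11,8] → Gold [12,10] → Haze [13,11] → Haze [15,12] gives a common subsequence of length 9. dp[16][13] = 9 confirms this is the maximum.

9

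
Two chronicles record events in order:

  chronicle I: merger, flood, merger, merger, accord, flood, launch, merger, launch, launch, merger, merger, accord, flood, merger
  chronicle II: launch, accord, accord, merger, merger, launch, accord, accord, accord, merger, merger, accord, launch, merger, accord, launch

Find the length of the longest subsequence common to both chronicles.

One common subsequence of length 7: merger (chronicle I #1, chronicle II #5), then merger (chronicle I #3, chronicle II #10), then merger (chronicle I #4, chronicle II #11), then accord (chronicle I #5, chronicle II #12), then launch (chronicle I #7, chronicle II #13), then merger (chronicle I #8, chronicle II #14), then launch (chronicle I #10, chronicle II #16). The LCS DP gives dp[15][16] = 7, so this is optimal.

7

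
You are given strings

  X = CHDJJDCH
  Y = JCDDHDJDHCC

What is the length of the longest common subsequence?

6

Pick C (X #1, Y #2), then H (X #2, Y #5), then D (X #3, Y #6), then J (X #5, Y #7), then D (X #6, Y #8), then C (X #7, Y #11); all 6 characters appear in both, in order. The LCS DP gives dp[8][11] = 6, so this is optimal.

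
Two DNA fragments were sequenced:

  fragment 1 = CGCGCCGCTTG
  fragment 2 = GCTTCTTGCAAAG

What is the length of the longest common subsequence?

Match G at fragment 1[2]=fragment 2[1], C at fragment 1[3]=fragment 2[2], C at fragment 1[5]=fragment 2[5], G at fragment 1[7]=fragment 2[8], C at fragment 1[8]=fragment 2[9], G at fragment 1[11]=fragment 2[13] — 6 bases in the same relative order in both. The LCS DP gives dp[11][13] = 6, so this is optimal.

6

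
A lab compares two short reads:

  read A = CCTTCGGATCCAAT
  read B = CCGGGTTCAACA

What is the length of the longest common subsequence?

Pick C at read A[1]=read B[1], C at read A[2]=read B[2], T at read A[3]=read B[6], T at read A[4]=read B[7], C at read A[5]=read B[8], A at read A[8]=read B[10], C at read A[11]=read B[11], A at read A[13]=read B[12]; all 8 bases appear in both, in order. Since dp[14][12] = 8, nothing longer is possible.

8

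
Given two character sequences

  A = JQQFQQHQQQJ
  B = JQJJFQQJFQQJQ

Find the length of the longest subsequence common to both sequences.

8

Let dp[i][j] be the LCS length of the first i characters of A and the first j characters of B. dp[i][j] = dp[i-1][j-1]+1 when the i-th and j-th characters match, else max(dp[i-1][j], dp[i][j-1]).
    ·  J  Q  J  J  F  Q  Q  J  F  Q  Q  J  Q
 ·  0  0  0  0  0  0  0  0  0  0  0  0  0  0
 J  0  1  1  1  1  1  1  1  1  1  1  1  1  1
 Q  0  1  2  2  2  2  2  2  2  2  2  2  2  2
 Q  0  1  2  2  2  2  3  3  3  3  3  3  3  3
 F  0  1  2  2  2  3  3  3  3  4  4  4  4  4
 Q  0  1  2  2  2  3  4  4  4  4  5  5  5  5
 Q  0  1  2  2  2  3  4  5  5  5  5  6  6  6
 H  0  1  2  2  2  3  4  5  5  5  5  6  6  6
 Q  0  1  2  2  2  3  4  5  5  5  6  6  6  7
 Q  0  1  2  2  2  3  4  5  5  5  6  7  7  7
 Q  0  1  2  2  2  3  4  5  5  5  6  7  7  8
 J  0  1  2  3  3  3  4  5  6  6  6  7  8  8
dp[11][13] = 8. One LCS (by backtracking along matches): JQFQQQQQ.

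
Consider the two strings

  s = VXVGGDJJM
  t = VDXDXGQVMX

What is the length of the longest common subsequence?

4

Taking V at s[1]=t[1]; then X at s[2]=t[5]; then V at s[3]=t[8]; then M at s[9]=t[9] gives a common subsequence of length 4. The LCS DP gives dp[9][10] = 4, so this is optimal.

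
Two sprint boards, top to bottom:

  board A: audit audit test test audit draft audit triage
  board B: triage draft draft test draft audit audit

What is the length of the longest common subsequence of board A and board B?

Pick test at board A[3]=board B[4] → audit at board A[5]=board B[6] → audit at board A[7]=board B[7]; all 3 tasks appear in both, in order, and the DP table's final entry dp[8][7] is also 3, so no common subsequence is longer.

3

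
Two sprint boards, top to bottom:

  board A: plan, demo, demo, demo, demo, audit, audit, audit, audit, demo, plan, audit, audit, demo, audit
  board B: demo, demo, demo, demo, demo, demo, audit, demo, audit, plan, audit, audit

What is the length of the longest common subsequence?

9

Taking demo at board A[2]=board B[3], then demo at board A[3]=board B[4], then demo at board A[4]=board B[5], then demo at board A[5]=board B[6], then audit at board A[6]=board B[7], then audit at board A[9]=board B[9], then plan at board A[11]=board B[10], then audit at board A[13]=board B[11], then audit at board A[15]=board B[12] gives a common subsequence of length 9. dp[15][12] = 9 confirms this is the maximum.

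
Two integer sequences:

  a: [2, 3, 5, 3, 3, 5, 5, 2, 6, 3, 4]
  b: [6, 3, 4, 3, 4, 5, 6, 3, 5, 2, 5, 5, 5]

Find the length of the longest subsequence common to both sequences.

5

Let dp[i][j] be the LCS length of the first i values of a and the first j values of b. dp[i][j] = dp[i-1][j-1]+1 when the i-th and j-th values match, else max(dp[i-1][j], dp[i][j-1]).
    ·  6  3  4  3  4  5  6  3  5  2  5  5  5
 ·  0  0  0  0  0  0  0  0  0  0  0  0  0  0
 2  0  0  0  0  0  0  0  0  0  0  1  1  1  1
 3  0  0  1  1  1  1  1  1  1  1  1  1  1  1
 5  0  0  1  1  1  1  2  2  2  2  2  2  2  2
 3  0  0  1  1  2  2  2  2  3  3  3  3  3  3
 3  0  0  1  1  2  2  2  2  3  3  3  3  3  3
 5  0  0  1  1  2  2  3  3  3  4  4  4  4  4
 5  0  0  1  1  2  2  3  3  3  4  4  5  5  5
 2  0  0  1  1  2  2  3  3  3  4  5  5  5  5
 6  0  1  1  1  2  2  3  4  4  4  5  5  5  5
 3  0  1  2  2  2  2  3  4  5  5  5  5  5  5
 4  0  1  2  3  3  3  3  4  5  5  5  5  5  5
dp[11][13] = 5. One LCS (by backtracking along matches): 3, 5, 3, 5, 5.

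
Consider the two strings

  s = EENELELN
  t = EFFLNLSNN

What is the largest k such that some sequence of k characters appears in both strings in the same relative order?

4

Let dp[i][j] be the LCS length of the first i characters of s and the first j characters of t. dp[i][j] = dp[i-1][j-1]+1 when the i-th and j-th characters match, else max(dp[i-1][j], dp[i][j-1]).
    ·  E  F  F  L  N  L  S  N  N
 ·  0  0  0  0  0  0  0  0  0  0
 E  0  1  1  1  1  1  1  1  1  1
 E  0  1  1  1  1  1  1  1  1  1
 N  0  1  1  1  1  2  2  2  2  2
 E  0  1  1  1  1  2  2  2  2  2
 L  0  1  1  1  2  2  3  3  3  3
 E  0  1  1  1  2  2  3  3  3  3
 L  0  1  1  1  2  2  3  3  3  3
 N  0  1  1  1  2  3  3  3  4  4
dp[8][9] = 4. One LCS (by backtracking along matches): ENLN.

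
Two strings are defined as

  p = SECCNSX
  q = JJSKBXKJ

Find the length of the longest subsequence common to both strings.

Let dp[i][j] be the LCS length of the first i characters of p and the first j characters of q. dp[i][j] = dp[i-1][j-1]+1 when the i-th and j-th characters match, else max(dp[i-1][j], dp[i][j-1]).
    ·  J  J  S  K  B  X  K  J
 ·  0  0  0  0  0  0  0  0  0
 S  0  0  0  1  1  1  1  1  1
 E  0  0  0  1  1  1  1  1  1
 C  0  0  0  1  1  1  1  1  1
 C  0  0  0  1  1  1  1  1  1
 N  0  0  0  1  1  1  1  1  1
 S  0  0  0  1  1  1  1  1  1
 X  0  0  0  1  1  1  2  2  2
dp[7][8] = 2. One LCS (by backtracking along matches): SX.

2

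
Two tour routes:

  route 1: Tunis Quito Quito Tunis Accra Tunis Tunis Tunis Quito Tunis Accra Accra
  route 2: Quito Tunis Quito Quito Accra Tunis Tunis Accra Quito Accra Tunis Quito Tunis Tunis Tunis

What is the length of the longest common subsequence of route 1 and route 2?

9

Pick Tunis at route 1[1]=route 2[2], then Quito at route 1[2]=route 2[3], then Quito at route 1[3]=route 2[4], then Tunis at route 1[4]=route 2[7], then Accra at route 1[5]=route 2[10], then Tunis at route 1[6]=route 2[11], then Tunis at route 1[7]=route 2[13], then Tunis at route 1[8]=route 2[14], then Tunis at route 1[10]=route 2[15]; all 9 stops appear in both, in order. The LCS DP gives dp[12][15] = 9, so this is optimal.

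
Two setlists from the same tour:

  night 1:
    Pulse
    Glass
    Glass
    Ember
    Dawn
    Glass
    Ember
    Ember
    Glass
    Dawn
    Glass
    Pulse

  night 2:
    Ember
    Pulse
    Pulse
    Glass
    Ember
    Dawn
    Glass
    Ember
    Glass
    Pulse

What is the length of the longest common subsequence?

8

One common subsequence of length 8: Pulse at night 1[1]=night 2[3], Glass at night 1[3]=night 2[4], Ember at night 1[4]=night 2[5], Dawn at night 1[5]=night 2[6], Glass at night 1[6]=night 2[7], Ember at night 1[8]=night 2[8], Glass at night 1[11]=night 2[9], Pulse at night 1[12]=night 2[10]. Since dp[12][10] = 8, nothing longer is possible.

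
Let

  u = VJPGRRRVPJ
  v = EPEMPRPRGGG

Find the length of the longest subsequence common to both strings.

Taking P at u[3]=v[5], then R at u[5]=v[6], then R at u[6]=v[8] gives a common subsequence of length 3. dp[10][11] = 3 confirms this is the maximum.

3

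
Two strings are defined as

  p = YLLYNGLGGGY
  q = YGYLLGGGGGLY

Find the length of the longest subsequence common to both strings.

8

Let dp[i][j] be the LCS length of the first i characters of p and the first j characters of q. dp[i][j] = dp[i-1][j-1]+1 when the i-th and j-th characters match, else max(dp[i-1][j], dp[i][j-1]).
    ·  Y  G  Y  L  L  G  G  G  G  G  L  Y
 ·  0  0  0  0  0  0  0  0  0  0  0  0  0
 Y  0  1  1  1  1  1  1  1  1  1  1  1  1
 L  0  1  1  1  2  2  2  2  2  2  2  2  2
 L  0  1  1  1  2  3  3  3  3  3  3  3  3
 Y  0  1  1  2  2  3  3  3  3  3  3  3  4
 N  0  1  1  2  2  3  3  3  3  3  3  3  4
 G  0  1  2  2  2  3  4  4  4  4  4  4  4
 L  0  1  2  2  3  3  4  4  4  4  4  5  5
 G  0  1  2  2  3  3  4  5  5  5  5  5  5
 G  0  1  2  2  3  3  4  5  6  6  6  6  6
 G  0  1  2  2  3  3  4  5  6  7  7  7  7
 Y  0  1  2  3  3  3  4  5  6  7  7  7  8
dp[11][12] = 8. One LCS (by backtracking along matches): YLLGGGGY.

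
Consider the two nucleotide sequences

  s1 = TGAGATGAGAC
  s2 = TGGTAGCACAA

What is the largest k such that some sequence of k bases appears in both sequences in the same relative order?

8

Let dp[i][j] be the LCS length of the first i bases of s1 and the first j bases of s2. dp[i][j] = dp[i-1][j-1]+1 when the i-th and j-th bases match, else max(dp[i-1][j], dp[i][j-1]).
    ·  T  G  G  T  A  G  C  A  C  A  A
 ·  0  0  0  0  0  0  0  0  0  0  0  0
 T  0  1  1  1  1  1  1  1  1  1  1  1
 G  0  1  2  2  2  2  2  2  2  2  2  2
 A  0  1  2  2  2  3  3  3  3  3  3  3
 G  0  1  2  3  3  3  4  4  4  4  4  4
 A  0  1  2  3  3  4  4  4  5  5  5  5
 T  0  1  2  3  4  4  4  4  5  5  5  5
 G  0  1  2  3  4  4  5  5  5  5  5  5
 A  0  1  2  3  4  5  5  5  6  6  6  6
 G  0  1  2  3  4  5  6  6  6  6  6  6
 A  0  1  2  3  4  5  6  6  7  7  7  7
 C  0  1  2  3  4  5  6  7  7  8  8  8
dp[11][11] = 8. One LCS (by backtracking along matches): TGGTAGAC.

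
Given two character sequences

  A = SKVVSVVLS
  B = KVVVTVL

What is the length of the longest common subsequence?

6

Let dp[i][j] be the LCS length of the first i characters of A and the first j characters of B. dp[i][j] = dp[i-1][j-1]+1 when the i-th and j-th characters match, else max(dp[i-1][j], dp[i][j-1]).
    ·  K  V  V  V  T  V  L
 ·  0  0  0  0  0  0  0  0
 S  0  0  0  0  0  0  0  0
 K  0  1  1  1  1  1  1  1
 V  0  1  2  2  2  2  2  2
 V  0  1  2  3  3  3  3  3
 S  0  1  2  3  3  3  3  3
 V  0  1  2  3  4  4  4  4
 V  0  1  2  3  4  4  5  5
 L  0  1  2  3  4  4  5  6
 S  0  1  2  3  4  4  5  6
dp[9][7] = 6. One LCS (by backtracking along matches): KVVVVL.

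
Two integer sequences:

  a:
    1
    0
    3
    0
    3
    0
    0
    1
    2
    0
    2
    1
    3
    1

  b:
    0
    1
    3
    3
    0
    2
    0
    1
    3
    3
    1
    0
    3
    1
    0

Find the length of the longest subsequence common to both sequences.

9

Pick 1 (a #1, b #2), 3 (a #3, b #3), 3 (a #5, b #4), 0 (a #6, b #5), 0 (a #7, b #7), 1 (a #8, b #11), 0 (a #10, b #12), 3 (a #13, b #13), 1 (a #14, b #14); all 9 values appear in both, in order. Since dp[14][15] = 9, nothing longer is possible.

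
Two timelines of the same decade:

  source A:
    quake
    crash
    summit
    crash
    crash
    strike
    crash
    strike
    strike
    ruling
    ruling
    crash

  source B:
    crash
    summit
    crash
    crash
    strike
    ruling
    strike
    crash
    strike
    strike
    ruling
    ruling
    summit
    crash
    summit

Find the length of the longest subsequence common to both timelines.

Match crash (source A #2, source B #1); then summit (source A #3, source B #2); then crash (source A #4, source B #3); then crash (source A #5, source B #4); then strike (source A #6, source B #7); then crash (source A #7, source B #8); then strike (source A #8, source B #9); then strike (source A #9, source B #10); then ruling (source A #10, source B #11); then ruling (source A #11, source B #12); then crash (source A #12, source B #14) — 11 events in the same relative order in both. dp[12][15] = 11 confirms this is the maximum.

11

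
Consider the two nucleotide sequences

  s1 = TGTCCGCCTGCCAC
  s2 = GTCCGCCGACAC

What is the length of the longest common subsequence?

11

Pick G [2,1], then T [3,2], then C [4,3], then C [5,4], then G [6,5], then C [7,6], then C [8,7], then G [10,8], then C [12,10], then A [13,11], then C [14,12]; all 11 bases appear in both, in order. dp[14][12] = 11 confirms this is the maximum.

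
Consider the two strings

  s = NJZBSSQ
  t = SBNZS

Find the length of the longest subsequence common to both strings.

Pick N [1,3] → Z [3,4] → S [6,5]; all 3 characters appear in both, in order. The LCS DP gives dp[7][5] = 3, so this is optimal.

3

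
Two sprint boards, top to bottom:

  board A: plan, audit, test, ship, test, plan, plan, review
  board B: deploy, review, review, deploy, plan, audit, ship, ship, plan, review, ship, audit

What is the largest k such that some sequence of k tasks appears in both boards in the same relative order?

Taking plan [1,5], audit [2,6], ship [4,8], plan [7,9], review [8,10] gives a common subsequence of length 5. The LCS DP gives dp[8][12] = 5, so this is optimal.

5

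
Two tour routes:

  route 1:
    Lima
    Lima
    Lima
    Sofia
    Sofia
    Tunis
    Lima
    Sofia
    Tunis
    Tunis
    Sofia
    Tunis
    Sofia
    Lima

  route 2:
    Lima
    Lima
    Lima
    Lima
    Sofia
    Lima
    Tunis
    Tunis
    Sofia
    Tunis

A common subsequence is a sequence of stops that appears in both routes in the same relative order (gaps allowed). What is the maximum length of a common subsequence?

One common subsequence of length 9: Lima [1,2], Lima [2,3], Lima [3,4], Sofia [5,5], Lima [7,6], Tunis [9,7], Tunis [10,8], Sofia [11,9], Tunis [12,10], and the DP table's final entry dp[14][10] is also 9, so no common subsequence is longer.

9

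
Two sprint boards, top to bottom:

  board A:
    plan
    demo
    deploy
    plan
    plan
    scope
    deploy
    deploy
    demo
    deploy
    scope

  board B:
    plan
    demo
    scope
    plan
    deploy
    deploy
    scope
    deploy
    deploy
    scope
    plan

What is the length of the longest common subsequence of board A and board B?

Taking plan at board A[1]=board B[1], demo at board A[2]=board B[2], deploy at board A[3]=board B[6], scope at board A[6]=board B[7], deploy at board A[8]=board B[8], deploy at board A[10]=board B[9], scope at board A[11]=board B[10] gives a common subsequence of length 7. dp[11][11] = 7 confirms this is the maximum.

7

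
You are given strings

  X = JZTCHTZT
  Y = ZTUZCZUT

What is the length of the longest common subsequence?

5

Let dp[i][j] be the LCS length of the first i characters of X and the first j characters of Y. dp[i][j] = dp[i-1][j-1]+1 when the i-th and j-th characters match, else max(dp[i-1][j], dp[i][j-1]).
    ·  Z  T  U  Z  C  Z  U  T
 ·  0  0  0  0  0  0  0  0  0
 J  0  0  0  0  0  0  0  0  0
 Z  0  1  1  1  1  1  1  1  1
 T  0  1  2  2  2  2  2  2  2
 C  0  1  2  2  2  3  3  3  3
 H  0  1  2  2  2  3  3  3  3
 T  0  1  2  2  2  3  3  3  4
 Z  0  1  2  2  3  3  4  4  4
 T  0  1  2  2  3  3  4  4  5
dp[8][8] = 5. One LCS (by backtracking along matches): ZTCZT.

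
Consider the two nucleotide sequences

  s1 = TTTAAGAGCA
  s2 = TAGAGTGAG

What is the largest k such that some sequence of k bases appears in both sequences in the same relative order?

6

Pick T [3,1], then A [4,2], then A [5,4], then G [6,7], then A [7,8], then G [8,9]; all 6 bases appear in both, in order. dp[10][9] = 6 confirms this is the maximum.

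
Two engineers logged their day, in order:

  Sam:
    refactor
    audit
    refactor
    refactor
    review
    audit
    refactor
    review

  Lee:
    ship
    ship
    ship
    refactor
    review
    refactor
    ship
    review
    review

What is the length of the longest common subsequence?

Taking refactor [1,4], refactor [3,6], review [5,8], review [8,9] gives a common subsequence of length 4. dp[8][9] = 4 confirms this is the maximum.

4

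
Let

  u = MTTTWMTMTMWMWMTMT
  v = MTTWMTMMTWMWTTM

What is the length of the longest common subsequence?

13

Taking M [1,1], T [3,2], T [4,3], W [5,4], M [6,5], T [7,6], M [8,8], T [9,9], W [11,10], M [12,11], W [13,12], T [15,14], M [16,15] gives a common subsequence of length 13. dp[17][15] = 13 confirms this is the maximum.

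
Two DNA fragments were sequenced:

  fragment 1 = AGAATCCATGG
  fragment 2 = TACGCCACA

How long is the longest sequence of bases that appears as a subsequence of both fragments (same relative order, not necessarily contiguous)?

Let dp[i][j] be the LCS length of the first i bases of fragment 1 and the first j bases of fragment 2. dp[i][j] = dp[i-1][j-1]+1 when the i-th and j-th bases match, else max(dp[i-1][j], dp[i][j-1]).
    ·  T  A  C  G  C  C  A  C  A
 ·  0  0  0  0  0  0  0  0  0  0
 A  0  0  1  1  1  1  1  1  1  1
 G  0  0  1  1  2  2  2  2  2  2
 A  0  0  1  1  2  2  2  3  3  3
 A  0  0  1  1  2  2  2  3  3  4
 T  0  1  1  1  2  2  2  3  3  4
 C  0  1  1  2  2  3  3  3  4  4
 C  0  1  1  2  2  3  4  4  4  4
 A  0  1  2  2  2  3  4  5  5  5
 T  0  1  2  2  2  3  4  5  5  5
 G  0  1  2  2  3  3  4  5  5  5
 G  0  1  2  2  3  3  4  5  5  5
dp[11][9] = 5. One LCS (by backtracking along matches): AGACA.

5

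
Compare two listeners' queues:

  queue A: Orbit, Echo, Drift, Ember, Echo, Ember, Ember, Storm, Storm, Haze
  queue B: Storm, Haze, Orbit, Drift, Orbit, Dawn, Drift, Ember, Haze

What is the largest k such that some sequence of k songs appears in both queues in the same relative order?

4

One common subsequence of length 4: Orbit at queue A[1]=queue B[5], Drift at queue A[3]=queue B[7], Ember at queue A[7]=queue B[8], Haze at queue A[10]=queue B[9], and the DP table's final entry dp[10][9] is also 4, so no common subsequence is longer.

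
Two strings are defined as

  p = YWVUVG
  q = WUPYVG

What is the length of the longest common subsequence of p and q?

4

Let dp[i][j] be the LCS length of the first i characters of p and the first j characters of q. dp[i][j] = dp[i-1][j-1]+1 when the i-th and j-th characters match, else max(dp[i-1][j], dp[i][j-1]).
    ·  W  U  P  Y  V  G
 ·  0  0  0  0  0  0  0
 Y  0  0  0  0  1  1  1
 W  0  1  1  1  1  1  1
 V  0  1  1  1  1  2  2
 U  0  1  2  2  2  2  2
 V  0  1  2  2  2  3  3
 G  0  1  2  2  2  3  4
dp[6][6] = 4. One LCS (by backtracking along matches): WUVG.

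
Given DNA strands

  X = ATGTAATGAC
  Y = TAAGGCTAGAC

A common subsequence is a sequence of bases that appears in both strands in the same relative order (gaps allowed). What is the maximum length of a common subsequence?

7

Taking A (X #1, Y #3) → G (X #3, Y #5) → T (X #4, Y #7) → A (X #6, Y #8) → G (X #8, Y #9) → A (X #9, Y #10) → C (X #10, Y #11) gives a common subsequence of length 7, and the DP table's final entry dp[10][11] is also 7, so no common subsequence is longer.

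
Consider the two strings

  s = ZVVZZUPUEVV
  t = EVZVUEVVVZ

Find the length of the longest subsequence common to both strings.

Taking Z [1,3] → V [3,4] → U [8,5] → E [9,6] → V [10,8] → V [11,9] gives a common subsequence of length 6, and the DP table's final entry dp[11][10] is also 6, so no common subsequence is longer.

6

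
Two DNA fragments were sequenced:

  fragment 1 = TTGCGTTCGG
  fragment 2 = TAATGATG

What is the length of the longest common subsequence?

5

Taking T (fragment 1 #1, fragment 2 #1) → T (fragment 1 #2, fragment 2 #4) → G (fragment 1 #3, fragment 2 #5) → T (fragment 1 #7, fragment 2 #7) → G (fragment 1 #10, fragment 2 #8) gives a common subsequence of length 5, and the DP table's final entry dp[10][8] is also 5, so no common subsequence is longer.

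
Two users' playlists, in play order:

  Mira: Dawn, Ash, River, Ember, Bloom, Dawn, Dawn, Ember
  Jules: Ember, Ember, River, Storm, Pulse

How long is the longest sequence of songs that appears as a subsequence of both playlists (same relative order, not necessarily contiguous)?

2

Match Ember (Mira #4, Jules #1), Ember (Mira #8, Jules #2) — 2 songs in the same relative order in both. dp[8][5] = 2 confirms this is the maximum.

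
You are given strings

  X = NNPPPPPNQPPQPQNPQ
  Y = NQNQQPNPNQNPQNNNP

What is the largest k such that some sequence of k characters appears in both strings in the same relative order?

10

One common subsequence of length 10: N at X[1]=Y[1], then N at X[2]=Y[3], then P at X[3]=Y[6], then P at X[7]=Y[8], then N at X[8]=Y[9], then Q at X[9]=Y[10], then P at X[11]=Y[12], then Q at X[12]=Y[13], then N at X[15]=Y[16], then P at X[16]=Y[17], and the DP table's final entry dp[17][17] is also 10, so no common subsequence is longer.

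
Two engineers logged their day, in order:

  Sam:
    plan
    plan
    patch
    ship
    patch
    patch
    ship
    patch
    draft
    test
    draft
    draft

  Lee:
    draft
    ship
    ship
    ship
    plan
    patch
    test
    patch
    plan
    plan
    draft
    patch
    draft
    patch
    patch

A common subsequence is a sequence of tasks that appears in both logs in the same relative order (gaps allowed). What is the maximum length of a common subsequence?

6

Match ship at Sam[4]=Lee[3], then ship at Sam[7]=Lee[4], then patch at Sam[8]=Lee[6], then test at Sam[10]=Lee[7], then draft at Sam[11]=Lee[11], then draft at Sam[12]=Lee[13] — 6 tasks in the same relative order in both. dp[12][15] = 6 confirms this is the maximum.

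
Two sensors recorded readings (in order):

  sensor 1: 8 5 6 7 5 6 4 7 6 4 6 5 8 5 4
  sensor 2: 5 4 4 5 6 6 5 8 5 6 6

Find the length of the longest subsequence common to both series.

Match 5 [2,1], 5 [5,4], 6 [9,5], 6 [11,6], 5 [12,7], 8 [13,8], 5 [14,9] — 7 values in the same relative order in both. Since dp[15][11] = 7, nothing longer is possible.

7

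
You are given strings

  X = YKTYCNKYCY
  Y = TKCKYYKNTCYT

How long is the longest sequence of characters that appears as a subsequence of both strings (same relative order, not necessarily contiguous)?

6

Let dp[i][j] be the LCS length of the first i characters of X and the first j characters of Y. dp[i][j] = dp[i-1][j-1]+1 when the i-th and j-th characters match, else max(dp[i-1][j], dp[i][j-1]).
    ·  T  K  C  K  Y  Y  K  N  T  C  Y  T
 ·  0  0  0  0  0  0  0  0  0  0  0  0  0
 Y  0  0  0  0  0  1  1  1  1  1  1  1  1
 K  0  0  1  1  1  1  1  2  2  2  2  2  2
 T  0  1  1  1  1  1  1  2  2  3  3  3  3
 Y  0  1  1  1  1  2  2  2  2  3  3  4  4
 C  0  1  1  2  2  2  2  2  2  3  4  4  4
 N  0  1  1  2  2  2  2  2  3  3  4  4  4
 K  0  1  2  2  3  3  3  3  3  3  4  4  4
 Y  0  1  2  2  3  4  4  4  4  4  4  5  5
 C  0  1  2  3  3  4  4  4  4  4  5  5  5
 Y  0  1  2  3  3  4  5  5  5  5  5  6  6
dp[10][12] = 6. One LCS (by backtracking along matches): KCKYCY.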